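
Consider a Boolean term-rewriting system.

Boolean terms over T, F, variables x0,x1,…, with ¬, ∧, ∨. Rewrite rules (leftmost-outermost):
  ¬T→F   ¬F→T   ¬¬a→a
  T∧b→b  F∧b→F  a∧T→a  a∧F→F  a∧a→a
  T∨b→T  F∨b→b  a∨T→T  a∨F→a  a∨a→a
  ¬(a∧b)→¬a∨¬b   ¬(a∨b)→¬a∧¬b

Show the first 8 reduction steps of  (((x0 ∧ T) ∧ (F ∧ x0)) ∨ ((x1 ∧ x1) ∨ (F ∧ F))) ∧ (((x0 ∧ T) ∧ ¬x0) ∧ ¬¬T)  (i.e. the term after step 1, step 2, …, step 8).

  start: (((x0 ∧ T) ∧ (F ∧ x0)) ∨ ((x1 ∧ x1) ∨ (F ∧ F))) ∧ (((x0 ∧ T) ∧ ¬x0) ∧ ¬¬T)
  step 1: ((x0 ∧ (F ∧ x0)) ∨ ((x1 ∧ x1) ∨ (F ∧ F))) ∧ (((x0 ∧ T) ∧ ¬x0) ∧ ¬¬T)
  step 2: ((x0 ∧ F) ∨ ((x1 ∧ x1) ∨ (F ∧ F))) ∧ (((x0 ∧ T) ∧ ¬x0) ∧ ¬¬T)
  step 3: (F ∨ ((x1 ∧ x1) ∨ (F ∧ F))) ∧ (((x0 ∧ T) ∧ ¬x0) ∧ ¬¬T)
  step 4: ((x1 ∧ x1) ∨ (F ∧ F)) ∧ (((x0 ∧ T) ∧ ¬x0) ∧ ¬¬T)
  step 5: (x1 ∨ (F ∧ F)) ∧ (((x0 ∧ T) ∧ ¬x0) ∧ ¬¬T)
  step 6: (x1 ∨ F) ∧ (((x0 ∧ T) ∧ ¬x0) ∧ ¬¬T)
  step 7: x1 ∧ (((x0 ∧ T) ∧ ¬x0) ∧ ¬¬T)
  step 8: x1 ∧ ((x0 ∧ ¬x0) ∧ ¬¬T)

Answer: after 8 steps: x1 ∧ ((x0 ∧ ¬x0) ∧ ¬¬T)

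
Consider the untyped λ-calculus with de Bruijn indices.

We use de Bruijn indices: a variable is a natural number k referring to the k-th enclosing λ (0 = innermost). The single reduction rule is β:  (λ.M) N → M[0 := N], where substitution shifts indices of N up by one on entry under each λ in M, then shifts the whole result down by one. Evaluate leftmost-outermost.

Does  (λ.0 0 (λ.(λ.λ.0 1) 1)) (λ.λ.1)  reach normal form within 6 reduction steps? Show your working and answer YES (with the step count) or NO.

Answer: YES — reaches normal form λ.λ.1 in 3 ≤ 6 steps

Derivation:
  start: (λ.0 0 (λ.(λ.λ.0 1) 1)) (λ.λ.1)
  →1  (λ.λ.1) (λ.λ.1) (λ.(λ.λ.0 1) (λ.λ.1))
  →2  (λ.λ.λ.1) (λ.(λ.λ.0 1) (λ.λ.1))
  →3  λ.λ.1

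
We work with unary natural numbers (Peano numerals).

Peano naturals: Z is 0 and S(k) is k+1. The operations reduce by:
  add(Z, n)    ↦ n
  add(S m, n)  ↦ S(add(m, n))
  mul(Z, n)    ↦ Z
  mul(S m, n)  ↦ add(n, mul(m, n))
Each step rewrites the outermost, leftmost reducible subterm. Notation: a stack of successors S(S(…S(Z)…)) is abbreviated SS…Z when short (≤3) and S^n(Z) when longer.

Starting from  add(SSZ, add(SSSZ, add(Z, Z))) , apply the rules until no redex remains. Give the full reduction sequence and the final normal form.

  start: add(SSZ, add(SSSZ, add(Z, Z)))
  →1  S(add(SZ, add(SSSZ, add(Z, Z))))
  →2  S(S(add(Z, add(SSSZ, add(Z, Z)))))
  →3  S(S(add(SSSZ, add(Z, Z))))
  →4  S(S(S(add(SSZ, add(Z, Z)))))
  →5  S(S(S(S(add(SZ, add(Z, Z))))))
  →6  S(S(S(S(S(add(Z, add(Z, Z)))))))
  →7  S(S(S(S(S(add(Z, Z))))))
  →8  S^5(Z)

Answer: normal form = S^5(Z)  (in 8 steps)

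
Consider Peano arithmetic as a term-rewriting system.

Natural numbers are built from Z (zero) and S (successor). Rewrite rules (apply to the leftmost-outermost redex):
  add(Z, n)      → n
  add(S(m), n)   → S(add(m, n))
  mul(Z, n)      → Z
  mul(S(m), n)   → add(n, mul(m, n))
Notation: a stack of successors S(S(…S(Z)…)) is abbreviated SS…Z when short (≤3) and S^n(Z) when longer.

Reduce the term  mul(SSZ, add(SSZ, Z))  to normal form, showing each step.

Answer: normal form = S^4(Z)  (in 15 steps)

Derivation:
  start: mul(SSZ, add(SSZ, Z))
  step 1: add(add(SSZ, Z), mul(SZ, add(SSZ, Z)))
  step 2: add(S(add(SZ, Z)), mul(SZ, add(SSZ, Z)))
  step 3: S(add(add(SZ, Z), mul(SZ, add(SSZ, Z))))
  step 4: S(add(S(add(Z, Z)), mul(SZ, add(SSZ, Z))))
  step 5: S(S(add(add(Z, Z), mul(SZ, add(SSZ, Z)))))
  step 6: S(S(add(Z, mul(SZ, add(SSZ, Z)))))
  step 7: S(S(mul(SZ, add(SSZ, Z))))
  step 8: S(S(add(add(SSZ, Z), mul(Z, add(SSZ, Z)))))
  step 9: S(S(add(S(add(SZ, Z)), mul(Z, add(SSZ, Z)))))
  step 10: S(S(S(add(add(SZ, Z), mul(Z, add(SSZ, Z))))))
  step 11: S(S(S(add(S(add(Z, Z)), mul(Z, add(SSZ, Z))))))
  step 12: S(S(S(S(add(add(Z, Z), mul(Z, add(SSZ, Z)))))))
  step 13: S(S(S(S(add(Z, mul(Z, add(SSZ, Z)))))))
  step 14: S(S(S(S(mul(Z, add(SSZ, Z))))))
  step 15: S^4(Z)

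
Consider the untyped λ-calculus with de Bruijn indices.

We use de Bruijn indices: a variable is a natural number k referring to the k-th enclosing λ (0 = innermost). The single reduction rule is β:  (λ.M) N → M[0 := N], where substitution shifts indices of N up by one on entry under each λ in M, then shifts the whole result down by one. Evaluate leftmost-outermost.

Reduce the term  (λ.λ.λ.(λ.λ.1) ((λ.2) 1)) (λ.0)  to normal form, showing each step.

Answer: normal form = λ.λ.λ.2  (in 3 steps)

Derivation:
  start: (λ.λ.λ.(λ.λ.1) ((λ.2) 1)) (λ.0)
  →1  λ.λ.(λ.λ.1) ((λ.2) 1)
  →2  λ.λ.λ.(λ.3) 2
  →3  λ.λ.λ.2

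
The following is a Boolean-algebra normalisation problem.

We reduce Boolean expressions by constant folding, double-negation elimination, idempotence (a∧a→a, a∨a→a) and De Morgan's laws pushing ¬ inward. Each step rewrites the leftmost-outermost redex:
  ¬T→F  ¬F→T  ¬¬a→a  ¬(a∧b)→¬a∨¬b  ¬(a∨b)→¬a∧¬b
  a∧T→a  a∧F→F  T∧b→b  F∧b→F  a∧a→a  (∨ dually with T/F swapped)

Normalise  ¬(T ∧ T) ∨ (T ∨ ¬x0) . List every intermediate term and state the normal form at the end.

  start: ¬(T ∧ T) ∨ (T ∨ ¬x0)
  step 1: (¬T ∨ ¬T) ∨ (T ∨ ¬x0)
  step 2: ¬T ∨ (T ∨ ¬x0)
  step 3: F ∨ (T ∨ ¬x0)
  step 4: T ∨ ¬x0
  step 5: T

Answer: normal form = T  (in 5 steps)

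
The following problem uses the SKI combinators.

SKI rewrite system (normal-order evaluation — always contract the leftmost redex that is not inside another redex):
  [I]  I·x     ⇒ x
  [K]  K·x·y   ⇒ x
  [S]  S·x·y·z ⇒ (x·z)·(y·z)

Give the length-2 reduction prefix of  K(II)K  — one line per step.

  start: K(II)K
  step 1: II
  step 2: I

Answer: after 2 steps: I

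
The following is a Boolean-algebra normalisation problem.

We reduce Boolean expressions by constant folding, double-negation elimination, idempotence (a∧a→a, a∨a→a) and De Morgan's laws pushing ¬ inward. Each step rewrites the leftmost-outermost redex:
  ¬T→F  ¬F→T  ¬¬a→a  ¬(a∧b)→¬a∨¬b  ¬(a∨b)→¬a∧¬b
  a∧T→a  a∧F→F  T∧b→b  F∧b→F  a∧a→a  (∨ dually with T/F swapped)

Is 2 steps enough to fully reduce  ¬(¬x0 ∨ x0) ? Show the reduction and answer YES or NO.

Answer: YES — reaches normal form x0 ∧ ¬x0 in 2 ≤ 2 steps

Reduction:
  start: ¬(¬x0 ∨ x0)
  →1  ¬¬x0 ∧ ¬x0
  →2  x0 ∧ ¬x0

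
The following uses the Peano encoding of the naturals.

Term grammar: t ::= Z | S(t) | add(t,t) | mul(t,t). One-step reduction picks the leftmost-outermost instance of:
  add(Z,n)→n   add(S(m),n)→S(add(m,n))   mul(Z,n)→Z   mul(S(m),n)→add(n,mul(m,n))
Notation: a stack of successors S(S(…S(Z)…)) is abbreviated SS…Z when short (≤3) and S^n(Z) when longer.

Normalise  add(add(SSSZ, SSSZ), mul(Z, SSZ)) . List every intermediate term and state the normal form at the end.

  start: add(add(SSSZ, SSSZ), mul(Z, SSZ))
  →1  add(S(add(SSZ, SSSZ)), mul(Z, SSZ))
  →2  S(add(add(SSZ, SSSZ), mul(Z, SSZ)))
  →3  S(add(S(add(SZ, SSSZ)), mul(Z, SSZ)))
  →4  S(S(add(add(SZ, SSSZ), mul(Z, SSZ))))
  →5  S(S(add(S(add(Z, SSSZ)), mul(Z, SSZ))))
  →6  S(S(S(add(add(Z, SSSZ), mul(Z, SSZ)))))
  →7  S(S(S(add(SSSZ, mul(Z, SSZ)))))
  →8  S(S(S(S(add(SSZ, mul(Z, SSZ))))))
  →9  S(S(S(S(S(add(SZ, mul(Z, SSZ)))))))
  →10  S(S(S(S(S(S(add(Z, mul(Z, SSZ))))))))
  →11  S(S(S(S(S(S(mul(Z, SSZ)))))))
  →12  S^6(Z)

Answer: normal form = S^6(Z)  (in 12 steps)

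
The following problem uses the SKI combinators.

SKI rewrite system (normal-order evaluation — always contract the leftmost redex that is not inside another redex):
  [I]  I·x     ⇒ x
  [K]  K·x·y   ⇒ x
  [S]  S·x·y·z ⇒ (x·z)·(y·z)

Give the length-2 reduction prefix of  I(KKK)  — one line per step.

Answer: after 2 steps: K

Reduction:
  start: I(KKK)
  →1  KKK
  →2  K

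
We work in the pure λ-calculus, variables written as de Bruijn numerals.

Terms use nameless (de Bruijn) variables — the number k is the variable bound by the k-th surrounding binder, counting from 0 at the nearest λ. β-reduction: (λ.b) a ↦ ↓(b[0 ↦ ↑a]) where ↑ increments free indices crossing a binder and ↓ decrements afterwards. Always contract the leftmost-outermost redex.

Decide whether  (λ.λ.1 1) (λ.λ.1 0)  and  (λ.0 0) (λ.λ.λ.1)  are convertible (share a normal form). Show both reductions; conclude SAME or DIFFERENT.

Answer: DIFFERENT — A ⇓ λ.λ.λ.1 0, B ⇓ λ.λ.1

Working:
Term A:
  start: (λ.λ.1 1) (λ.λ.1 0)
  →1  λ.(λ.λ.1 0) (λ.λ.1 0)
  →2  λ.λ.(λ.λ.1 0) 0
  →3  λ.λ.λ.1 0

Term B:
  start: (λ.0 0) (λ.λ.λ.1)
  →1  (λ.λ.λ.1) (λ.λ.λ.1)
  →2  λ.λ.1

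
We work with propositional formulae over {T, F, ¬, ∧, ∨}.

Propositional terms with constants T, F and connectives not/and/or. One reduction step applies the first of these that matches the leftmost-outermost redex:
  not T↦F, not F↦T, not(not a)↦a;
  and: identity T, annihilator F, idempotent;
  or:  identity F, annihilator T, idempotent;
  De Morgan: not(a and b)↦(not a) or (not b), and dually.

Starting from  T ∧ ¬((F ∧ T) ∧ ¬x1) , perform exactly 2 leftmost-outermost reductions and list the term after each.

  start: T ∧ ¬((F ∧ T) ∧ ¬x1)
  →1  ¬((F ∧ T) ∧ ¬x1)
  →2  ¬(F ∧ T) ∨ ¬¬x1

Answer: after 2 steps: ¬(F ∧ T) ∨ ¬¬x1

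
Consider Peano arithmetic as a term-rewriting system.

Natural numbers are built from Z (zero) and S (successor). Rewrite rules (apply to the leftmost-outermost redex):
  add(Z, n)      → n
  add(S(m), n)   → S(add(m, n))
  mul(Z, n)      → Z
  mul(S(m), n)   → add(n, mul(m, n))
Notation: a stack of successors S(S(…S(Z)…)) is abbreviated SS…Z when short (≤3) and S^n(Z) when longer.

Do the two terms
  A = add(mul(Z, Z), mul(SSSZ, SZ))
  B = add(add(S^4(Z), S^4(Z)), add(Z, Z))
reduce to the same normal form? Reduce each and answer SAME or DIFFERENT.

Answer: DIFFERENT — A ⇓ SSSZ, B ⇓ S^8(Z)

Reduction:
Term A:
  start: add(mul(Z, Z), mul(SSSZ, SZ))
  [1] add(Z, mul(SSSZ, SZ))
  [2] mul(SSSZ, SZ)
  [3] add(SZ, mul(SSZ, SZ))
  [4] S(add(Z, mul(SSZ, SZ)))
  [5] S(mul(SSZ, SZ))
  [6] S(add(SZ, mul(SZ, SZ)))
  [7] S(S(add(Z, mul(SZ, SZ))))
  [8] S(S(mul(SZ, SZ)))
  [9] S(S(add(SZ, mul(Z, SZ))))
  [10] S(S(S(add(Z, mul(Z, SZ)))))
  [11] S(S(S(mul(Z, SZ))))
  [12] SSSZ

Term B:
  start: add(add(S^4(Z), S^4(Z)), add(Z, Z))
  [1] add(S(add(SSSZ, S^4(Z))), add(Z, Z))
  [2] S(add(add(SSSZ, S^4(Z)), add(Z, Z)))
  [3] S(add(S(add(SSZ, S^4(Z))), add(Z, Z)))
  [4] S(S(add(add(SSZ, S^4(Z)), add(Z, Z))))
  [5] S(S(add(S(add(SZ, S^4(Z))), add(Z, Z))))
  [6] S(S(S(add(add(SZ, S^4(Z)), add(Z, Z)))))
  [7] S(S(S(add(S(add(Z, S^4(Z))), add(Z, Z)))))
  [8] S(S(S(S(add(add(Z, S^4(Z)), add(Z, Z))))))
  [9] S(S(S(S(add(S^4(Z), add(Z, Z))))))
  [10] S(S(S(S(S(add(SSSZ, add(Z, Z)))))))
  [11] S(S(S(S(S(S(add(SSZ, add(Z, Z))))))))
  [12] S(S(S(S(S(S(S(add(SZ, add(Z, Z)))))))))
  [13] S(S(S(S(S(S(S(S(add(Z, add(Z, Z))))))))))
  [14] S(S(S(S(S(S(S(S(add(Z, Z)))))))))
  [15] S^8(Z)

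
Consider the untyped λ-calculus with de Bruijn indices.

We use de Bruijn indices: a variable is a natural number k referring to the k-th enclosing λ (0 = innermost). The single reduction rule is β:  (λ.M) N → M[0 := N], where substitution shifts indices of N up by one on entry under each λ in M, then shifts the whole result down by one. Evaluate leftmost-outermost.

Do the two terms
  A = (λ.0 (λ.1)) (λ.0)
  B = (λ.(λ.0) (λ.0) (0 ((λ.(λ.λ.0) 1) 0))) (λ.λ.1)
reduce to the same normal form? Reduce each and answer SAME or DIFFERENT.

Term A:
  start: (λ.0 (λ.1)) (λ.0)
  step 1: (λ.0) (λ.λ.0)
  step 2: λ.λ.0

Term B:
  start: (λ.(λ.0) (λ.0) (0 ((λ.(λ.λ.0) 1) 0))) (λ.λ.1)
  step 1: (λ.0) (λ.0) ((λ.λ.1) ((λ.(λ.λ.0) (λ.λ.1)) (λ.λ.1)))
  step 2: (λ.0) ((λ.λ.1) ((λ.(λ.λ.0) (λ.λ.1)) (λ.λ.1)))
  step 3: (λ.λ.1) ((λ.(λ.λ.0) (λ.λ.1)) (λ.λ.1))
  step 4: λ.(λ.(λ.λ.0) (λ.λ.1)) (λ.λ.1)
  step 5: λ.(λ.λ.0) (λ.λ.1)
  step 6: λ.λ.0

Answer: SAME — A ⇓ λ.λ.0, B ⇓ λ.λ.0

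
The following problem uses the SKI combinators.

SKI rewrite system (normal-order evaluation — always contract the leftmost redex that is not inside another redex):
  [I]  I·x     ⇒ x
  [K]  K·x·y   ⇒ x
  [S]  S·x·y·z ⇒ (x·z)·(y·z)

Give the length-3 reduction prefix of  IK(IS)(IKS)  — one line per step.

Answer: after 3 steps: S

Derivation:
  start: IK(IS)(IKS)
  →1  K(IS)(IKS)
  →2  IS
  →3  S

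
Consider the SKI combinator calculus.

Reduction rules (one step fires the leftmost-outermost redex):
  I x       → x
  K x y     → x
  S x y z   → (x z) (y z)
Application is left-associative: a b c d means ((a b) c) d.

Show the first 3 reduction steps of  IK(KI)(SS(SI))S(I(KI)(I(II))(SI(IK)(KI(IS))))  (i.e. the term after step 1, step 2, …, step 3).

  start: IK(KI)(SS(SI))S(I(KI)(I(II))(SI(IK)(KI(IS))))
  →1  K(KI)(SS(SI))S(I(KI)(I(II))(SI(IK)(KI(IS))))
  →2  KIS(I(KI)(I(II))(SI(IK)(KI(IS))))
  →3  I(I(KI)(I(II))(SI(IK)(KI(IS))))

Answer: after 3 steps: I(I(KI)(I(II))(SI(IK)(KI(IS))))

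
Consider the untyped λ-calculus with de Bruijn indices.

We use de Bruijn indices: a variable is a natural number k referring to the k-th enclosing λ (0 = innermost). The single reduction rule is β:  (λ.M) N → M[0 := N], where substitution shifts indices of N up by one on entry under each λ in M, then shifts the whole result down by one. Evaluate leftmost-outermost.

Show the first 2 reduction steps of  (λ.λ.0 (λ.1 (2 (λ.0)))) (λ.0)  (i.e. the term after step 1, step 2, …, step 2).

  start: (λ.λ.0 (λ.1 (2 (λ.0)))) (λ.0)
  [1] λ.0 (λ.1 ((λ.0) (λ.0)))
  [2] λ.0 (λ.1 (λ.0))

Answer: after 2 steps: λ.0 (λ.1 (λ.0))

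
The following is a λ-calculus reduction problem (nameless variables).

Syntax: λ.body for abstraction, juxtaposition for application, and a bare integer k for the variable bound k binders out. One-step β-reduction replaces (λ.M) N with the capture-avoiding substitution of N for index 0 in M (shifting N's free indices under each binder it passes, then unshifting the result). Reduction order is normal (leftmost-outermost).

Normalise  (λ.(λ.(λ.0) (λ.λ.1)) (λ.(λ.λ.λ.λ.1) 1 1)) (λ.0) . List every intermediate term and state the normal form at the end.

  start: (λ.(λ.(λ.0) (λ.λ.1)) (λ.(λ.λ.λ.λ.1) 1 1)) (λ.0)
  →1  (λ.(λ.0) (λ.λ.1)) (λ.(λ.λ.λ.λ.1) (λ.0) (λ.0))
  →2  (λ.0) (λ.λ.1)
  →3  λ.λ.1

Answer: normal form = λ.λ.1  (in 3 steps)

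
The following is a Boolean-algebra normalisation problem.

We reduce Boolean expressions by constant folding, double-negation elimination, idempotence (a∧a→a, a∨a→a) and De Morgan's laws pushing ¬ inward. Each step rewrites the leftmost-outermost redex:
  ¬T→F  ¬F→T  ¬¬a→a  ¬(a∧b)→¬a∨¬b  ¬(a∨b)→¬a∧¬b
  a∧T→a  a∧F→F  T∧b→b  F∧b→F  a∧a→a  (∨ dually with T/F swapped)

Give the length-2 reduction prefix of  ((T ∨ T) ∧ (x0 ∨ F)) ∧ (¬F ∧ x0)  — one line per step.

  start: ((T ∨ T) ∧ (x0 ∨ F)) ∧ (¬F ∧ x0)
  →1  (T ∧ (x0 ∨ F)) ∧ (¬F ∧ x0)
  →2  (x0 ∨ F) ∧ (¬F ∧ x0)

Answer: after 2 steps: (x0 ∨ F) ∧ (¬F ∧ x0)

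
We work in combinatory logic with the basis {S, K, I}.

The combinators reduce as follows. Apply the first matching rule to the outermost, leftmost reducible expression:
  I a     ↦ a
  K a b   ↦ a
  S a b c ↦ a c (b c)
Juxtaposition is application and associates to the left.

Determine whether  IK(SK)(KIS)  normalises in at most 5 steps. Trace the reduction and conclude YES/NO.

Answer: YES — reaches normal form SK in 2 ≤ 5 steps

Derivation:
  start: IK(SK)(KIS)
  →1  K(SK)(KIS)
  →2  SK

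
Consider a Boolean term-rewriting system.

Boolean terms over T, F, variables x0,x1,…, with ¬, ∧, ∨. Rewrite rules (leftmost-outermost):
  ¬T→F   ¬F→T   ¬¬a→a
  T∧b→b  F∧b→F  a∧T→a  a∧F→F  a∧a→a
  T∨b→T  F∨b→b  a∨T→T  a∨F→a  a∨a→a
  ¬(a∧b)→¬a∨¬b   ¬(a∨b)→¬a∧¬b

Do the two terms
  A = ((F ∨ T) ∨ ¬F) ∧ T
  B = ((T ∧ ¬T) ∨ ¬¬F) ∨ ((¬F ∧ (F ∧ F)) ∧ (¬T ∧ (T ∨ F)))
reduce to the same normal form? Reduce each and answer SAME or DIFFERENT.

Answer: DIFFERENT — A ⇓ T, B ⇓ F

Reduction:
Term A:
  start: ((F ∨ T) ∨ ¬F) ∧ T
  [1] (F ∨ T) ∨ ¬F
  [2] T ∨ ¬F
  [3] T

Term B:
  start: ((T ∧ ¬T) ∨ ¬¬F) ∨ ((¬F ∧ (F ∧ F)) ∧ (¬T ∧ (T ∨ F)))
  [1] (¬T ∨ ¬¬F) ∨ ((¬F ∧ (F ∧ F)) ∧ (¬T ∧ (T ∨ F)))
  [2] (F ∨ ¬¬F) ∨ ((¬F ∧ (F ∧ F)) ∧ (¬T ∧ (T ∨ F)))
  [3] ¬¬F ∨ ((¬F ∧ (F ∧ F)) ∧ (¬T ∧ (T ∨ F)))
  [4] F ∨ ((¬F ∧ (F ∧ F)) ∧ (¬T ∧ (T ∨ F)))
  [5] (¬F ∧ (F ∧ F)) ∧ (¬T ∧ (T ∨ F))
  [6] (T ∧ (F ∧ F)) ∧ (¬T ∧ (T ∨ F))
  [7] (F ∧ F) ∧ (¬T ∧ (T ∨ F))
  [8] F ∧ (¬T ∧ (T ∨ F))
  [9] F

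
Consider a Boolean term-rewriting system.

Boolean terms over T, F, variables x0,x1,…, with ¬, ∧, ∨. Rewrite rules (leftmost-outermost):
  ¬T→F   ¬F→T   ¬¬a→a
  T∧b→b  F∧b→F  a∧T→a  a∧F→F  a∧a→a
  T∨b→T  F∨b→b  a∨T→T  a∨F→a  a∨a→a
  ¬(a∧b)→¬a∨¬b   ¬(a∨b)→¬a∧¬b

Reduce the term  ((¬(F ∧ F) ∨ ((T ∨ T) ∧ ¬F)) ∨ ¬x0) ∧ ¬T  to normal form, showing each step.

Answer: normal form = F  (in 7 steps)

Working:
  start: ((¬(F ∧ F) ∨ ((T ∨ T) ∧ ¬F)) ∨ ¬x0) ∧ ¬T
  →1  (((¬F ∨ ¬F) ∨ ((T ∨ T) ∧ ¬F)) ∨ ¬x0) ∧ ¬T
  →2  ((¬F ∨ ((T ∨ T) ∧ ¬F)) ∨ ¬x0) ∧ ¬T
  →3  ((T ∨ ((T ∨ T) ∧ ¬F)) ∨ ¬x0) ∧ ¬T
  →4  (T ∨ ¬x0) ∧ ¬T
  →5  T ∧ ¬T
  →6  ¬T
  →7  F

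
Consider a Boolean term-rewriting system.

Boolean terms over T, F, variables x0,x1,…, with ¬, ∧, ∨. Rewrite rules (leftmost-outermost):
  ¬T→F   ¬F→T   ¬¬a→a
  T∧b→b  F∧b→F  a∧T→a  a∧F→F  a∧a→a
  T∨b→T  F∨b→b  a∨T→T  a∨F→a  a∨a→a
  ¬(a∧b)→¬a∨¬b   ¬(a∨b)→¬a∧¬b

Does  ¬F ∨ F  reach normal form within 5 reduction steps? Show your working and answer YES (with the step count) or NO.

  start: ¬F ∨ F
  [1] ¬F
  [2] T

Answer: YES — reaches normal form T in 2 ≤ 5 steps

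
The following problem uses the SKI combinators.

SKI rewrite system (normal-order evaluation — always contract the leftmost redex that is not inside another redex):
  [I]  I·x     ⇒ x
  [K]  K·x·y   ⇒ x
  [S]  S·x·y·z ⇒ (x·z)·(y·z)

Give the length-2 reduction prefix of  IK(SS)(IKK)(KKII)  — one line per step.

  start: IK(SS)(IKK)(KKII)
  →1  K(SS)(IKK)(KKII)
  →2  SS(KKII)

Answer: after 2 steps: SS(KKII)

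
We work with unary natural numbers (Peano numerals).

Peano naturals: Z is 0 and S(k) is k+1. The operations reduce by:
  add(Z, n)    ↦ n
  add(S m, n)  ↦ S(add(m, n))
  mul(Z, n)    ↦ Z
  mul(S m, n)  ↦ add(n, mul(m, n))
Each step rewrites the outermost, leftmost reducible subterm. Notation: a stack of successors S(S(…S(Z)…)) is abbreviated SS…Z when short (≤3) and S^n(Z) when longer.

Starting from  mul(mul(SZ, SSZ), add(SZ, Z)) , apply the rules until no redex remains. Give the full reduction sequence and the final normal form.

Answer: normal form = SSZ  (in 16 steps)

Working:
  start: mul(mul(SZ, SSZ), add(SZ, Z))
  →1  mul(add(SSZ, mul(Z, SSZ)), add(SZ, Z))
  →2  mul(S(add(SZ, mul(Z, SSZ))), add(SZ, Z))
  →3  add(add(SZ, Z), mul(add(SZ, mul(Z, SSZ)), add(SZ, Z)))
  →4  add(S(add(Z, Z)), mul(add(SZ, mul(Z, SSZ)), add(SZ, Z)))
  →5  S(add(add(Z, Z), mul(add(SZ, mul(Z, SSZ)), add(SZ, Z))))
  →6  S(add(Z, mul(add(SZ, mul(Z, SSZ)), add(SZ, Z))))
  →7  S(mul(add(SZ, mul(Z, SSZ)), add(SZ, Z)))
  →8  S(mul(S(add(Z, mul(Z, SSZ))), add(SZ, Z)))
  →9  S(add(add(SZ, Z), mul(add(Z, mul(Z, SSZ)), add(SZ, Z))))
  →10  S(add(S(add(Z, Z)), mul(add(Z, mul(Z, SSZ)), add(SZ, Z))))
  →11  S(S(add(add(Z, Z), mul(add(Z, mul(Z, SSZ)), add(SZ, Z)))))
  →12  S(S(add(Z, mul(add(Z, mul(Z, SSZ)), add(SZ, Z)))))
  →13  S(S(mul(add(Z, mul(Z, SSZ)), add(SZ, Z))))
  →14  S(S(mul(mul(Z, SSZ), add(SZ, Z))))
  →15  S(S(mul(Z, add(SZ, Z))))
  →16  SSZ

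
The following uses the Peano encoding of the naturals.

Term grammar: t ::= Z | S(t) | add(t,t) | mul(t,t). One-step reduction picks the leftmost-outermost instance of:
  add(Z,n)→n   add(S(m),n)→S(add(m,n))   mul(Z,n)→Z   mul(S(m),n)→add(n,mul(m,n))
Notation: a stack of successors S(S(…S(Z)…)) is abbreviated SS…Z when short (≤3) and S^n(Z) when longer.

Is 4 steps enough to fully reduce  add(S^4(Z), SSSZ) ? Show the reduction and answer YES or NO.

  start: add(S^4(Z), SSSZ)
  →1  S(add(SSSZ, SSSZ))
  →2  S(S(add(SSZ, SSSZ)))
  →3  S(S(S(add(SZ, SSSZ))))
  →4  S(S(S(S(add(Z, SSSZ)))))

Answer: NO — after 4 steps the term is S(S(S(S(add(Z, SSSZ))))), not yet normal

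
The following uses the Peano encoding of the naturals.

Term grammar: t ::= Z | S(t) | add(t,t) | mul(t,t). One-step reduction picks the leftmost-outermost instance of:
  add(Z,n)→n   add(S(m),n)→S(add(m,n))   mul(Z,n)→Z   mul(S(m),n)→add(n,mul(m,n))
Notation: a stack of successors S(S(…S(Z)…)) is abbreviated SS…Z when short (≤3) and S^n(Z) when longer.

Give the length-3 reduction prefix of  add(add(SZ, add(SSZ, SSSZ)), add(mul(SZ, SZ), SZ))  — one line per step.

  start: add(add(SZ, add(SSZ, SSSZ)), add(mul(SZ, SZ), SZ))
  →1  add(S(add(Z, add(SSZ, SSSZ))), add(mul(SZ, SZ), SZ))
  →2  S(add(add(Z, add(SSZ, SSSZ)), add(mul(SZ, SZ), SZ)))
  →3  S(add(add(SSZ, SSSZ), add(mul(SZ, SZ), SZ)))

Answer: after 3 steps: S(add(add(SSZ, SSSZ), add(mul(SZ, SZ), SZ)))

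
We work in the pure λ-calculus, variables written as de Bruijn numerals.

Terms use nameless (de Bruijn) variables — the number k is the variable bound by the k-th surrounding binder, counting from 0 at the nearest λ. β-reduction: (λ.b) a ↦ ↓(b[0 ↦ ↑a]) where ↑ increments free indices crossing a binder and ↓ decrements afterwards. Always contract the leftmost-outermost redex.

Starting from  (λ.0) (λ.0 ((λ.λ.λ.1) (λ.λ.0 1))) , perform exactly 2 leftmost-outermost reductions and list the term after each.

  start: (λ.0) (λ.0 ((λ.λ.λ.1) (λ.λ.0 1)))
  [1] λ.0 ((λ.λ.λ.1) (λ.λ.0 1))
  [2] λ.0 (λ.λ.1)

Answer: after 2 steps: λ.0 (λ.λ.1)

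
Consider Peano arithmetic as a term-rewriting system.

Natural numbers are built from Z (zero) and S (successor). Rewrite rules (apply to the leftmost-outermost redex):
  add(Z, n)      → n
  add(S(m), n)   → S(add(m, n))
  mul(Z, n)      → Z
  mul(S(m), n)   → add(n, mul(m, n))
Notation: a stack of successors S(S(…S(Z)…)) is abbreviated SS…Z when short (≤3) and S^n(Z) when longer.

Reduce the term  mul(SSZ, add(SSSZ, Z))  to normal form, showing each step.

  start: mul(SSZ, add(SSSZ, Z))
  [1] add(add(SSSZ, Z), mul(SZ, add(SSSZ, Z)))
  [2] add(S(add(SSZ, Z)), mul(SZ, add(SSSZ, Z)))
  [3] S(add(add(SSZ, Z), mul(SZ, add(SSSZ, Z))))
  [4] S(add(S(add(SZ, Z)), mul(SZ, add(SSSZ, Z))))
  [5] S(S(add(add(SZ, Z), mul(SZ, add(SSSZ, Z)))))
  [6] S(S(add(S(add(Z, Z)), mul(SZ, add(SSSZ, Z)))))
  [7] S(S(S(add(add(Z, Z), mul(SZ, add(SSSZ, Z))))))
  [8] S(S(S(add(Z, mul(SZ, add(SSSZ, Z))))))
  [9] S(S(S(mul(SZ, add(SSSZ, Z)))))
  [10] S(S(S(add(add(SSSZ, Z), mul(Z, add(SSSZ, Z))))))
  [11] S(S(S(add(S(add(SSZ, Z)), mul(Z, add(SSSZ, Z))))))
  [12] S(S(S(S(add(add(SSZ, Z), mul(Z, add(SSSZ, Z)))))))
  [13] S(S(S(S(add(S(add(SZ, Z)), mul(Z, add(SSSZ, Z)))))))
  [14] S(S(S(S(S(add(add(SZ, Z), mul(Z, add(SSSZ, Z))))))))
  [15] S(S(S(S(S(add(S(add(Z, Z)), mul(Z, add(SSSZ, Z))))))))
  [16] S(S(S(S(S(S(add(add(Z, Z), mul(Z, add(SSSZ, Z)))))))))
  [17] S(S(S(S(S(S(add(Z, mul(Z, add(SSSZ, Z)))))))))
  [18] S(S(S(S(S(S(mul(Z, add(SSSZ, Z))))))))
  [19] S^6(Z)

Answer: normal form = S^6(Z)  (in 19 steps)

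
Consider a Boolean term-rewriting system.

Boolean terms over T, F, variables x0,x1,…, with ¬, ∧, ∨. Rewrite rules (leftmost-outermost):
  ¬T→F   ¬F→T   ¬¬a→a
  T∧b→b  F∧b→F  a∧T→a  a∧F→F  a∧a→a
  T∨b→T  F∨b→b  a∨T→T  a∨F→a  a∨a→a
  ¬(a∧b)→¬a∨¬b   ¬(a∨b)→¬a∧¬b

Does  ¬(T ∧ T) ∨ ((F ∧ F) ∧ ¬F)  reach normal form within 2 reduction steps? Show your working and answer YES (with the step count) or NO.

Answer: NO — after 2 steps the term is ¬T ∨ ((F ∧ F) ∧ ¬F), not yet normal

Derivation:
  start: ¬(T ∧ T) ∨ ((F ∧ F) ∧ ¬F)
  step 1: (¬T ∨ ¬T) ∨ ((F ∧ F) ∧ ¬F)
  step 2: ¬T ∨ ((F ∧ F) ∧ ¬F)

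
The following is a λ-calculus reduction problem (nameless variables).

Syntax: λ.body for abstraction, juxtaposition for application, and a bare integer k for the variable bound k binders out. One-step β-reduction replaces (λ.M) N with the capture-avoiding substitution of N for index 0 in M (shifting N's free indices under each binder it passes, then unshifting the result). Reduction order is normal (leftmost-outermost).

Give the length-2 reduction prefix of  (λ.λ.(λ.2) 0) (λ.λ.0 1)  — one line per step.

  start: (λ.λ.(λ.2) 0) (λ.λ.0 1)
  [1] λ.(λ.λ.λ.0 1) 0
  [2] λ.λ.λ.0 1

Answer: after 2 steps: λ.λ.λ.0 1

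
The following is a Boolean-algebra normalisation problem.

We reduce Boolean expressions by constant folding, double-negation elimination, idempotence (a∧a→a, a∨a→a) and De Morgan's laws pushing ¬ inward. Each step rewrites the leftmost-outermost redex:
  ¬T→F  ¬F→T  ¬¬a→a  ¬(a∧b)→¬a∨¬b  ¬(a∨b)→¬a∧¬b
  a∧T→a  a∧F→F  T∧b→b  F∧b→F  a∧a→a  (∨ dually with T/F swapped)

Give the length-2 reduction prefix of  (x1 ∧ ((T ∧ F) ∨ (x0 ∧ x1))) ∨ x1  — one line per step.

Answer: after 2 steps: (x1 ∧ (x0 ∧ x1)) ∨ x1

Derivation:
  start: (x1 ∧ ((T ∧ F) ∨ (x0 ∧ x1))) ∨ x1
  →1  (x1 ∧ (F ∨ (x0 ∧ x1))) ∨ x1
  →2  (x1 ∧ (x0 ∧ x1)) ∨ x1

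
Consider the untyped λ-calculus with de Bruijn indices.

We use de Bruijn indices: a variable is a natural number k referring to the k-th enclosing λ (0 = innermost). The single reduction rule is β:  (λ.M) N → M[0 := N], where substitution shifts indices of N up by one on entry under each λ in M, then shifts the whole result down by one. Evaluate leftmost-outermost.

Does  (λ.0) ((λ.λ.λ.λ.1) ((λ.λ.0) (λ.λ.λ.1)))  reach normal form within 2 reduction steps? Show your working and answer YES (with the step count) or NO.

  start: (λ.0) ((λ.λ.λ.λ.1) ((λ.λ.0) (λ.λ.λ.1)))
  →1  (λ.λ.λ.λ.1) ((λ.λ.0) (λ.λ.λ.1))
  →2  λ.λ.λ.1

Answer: YES — reaches normal form λ.λ.λ.1 in 2 ≤ 2 steps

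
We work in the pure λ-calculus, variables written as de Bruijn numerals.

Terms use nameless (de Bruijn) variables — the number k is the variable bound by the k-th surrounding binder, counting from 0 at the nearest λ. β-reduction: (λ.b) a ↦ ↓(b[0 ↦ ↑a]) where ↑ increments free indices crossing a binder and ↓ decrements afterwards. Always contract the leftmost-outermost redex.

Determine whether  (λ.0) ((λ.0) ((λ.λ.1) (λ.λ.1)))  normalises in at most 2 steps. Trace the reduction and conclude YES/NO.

Answer: NO — after 2 steps the term is (λ.λ.1) (λ.λ.1), not yet normal

Derivation:
  start: (λ.0) ((λ.0) ((λ.λ.1) (λ.λ.1)))
  step 1: (λ.0) ((λ.λ.1) (λ.λ.1))
  step 2: (λ.λ.1) (λ.λ.1)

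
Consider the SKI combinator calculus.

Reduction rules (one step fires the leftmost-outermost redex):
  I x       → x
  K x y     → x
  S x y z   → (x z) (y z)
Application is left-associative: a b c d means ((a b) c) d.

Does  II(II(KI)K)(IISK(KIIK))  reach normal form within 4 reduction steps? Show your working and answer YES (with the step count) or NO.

Answer: NO — after 4 steps the term is KIK(IISK(KIIK)), not yet normal

Derivation:
  start: II(II(KI)K)(IISK(KIIK))
  [1] I(II(KI)K)(IISK(KIIK))
  [2] II(KI)K(IISK(KIIK))
  [3] I(KI)K(IISK(KIIK))
  [4] KIK(IISK(KIIK))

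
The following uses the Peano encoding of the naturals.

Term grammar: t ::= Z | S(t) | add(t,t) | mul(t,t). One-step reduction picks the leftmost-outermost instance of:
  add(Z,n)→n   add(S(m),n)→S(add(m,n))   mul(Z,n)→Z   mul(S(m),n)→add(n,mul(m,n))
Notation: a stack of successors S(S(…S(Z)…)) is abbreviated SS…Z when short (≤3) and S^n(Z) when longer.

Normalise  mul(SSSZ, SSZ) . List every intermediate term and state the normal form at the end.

  start: mul(SSSZ, SSZ)
  [1] add(SSZ, mul(SSZ, SSZ))
  [2] S(add(SZ, mul(SSZ, SSZ)))
  [3] S(S(add(Z, mul(SSZ, SSZ))))
  [4] S(S(mul(SSZ, SSZ)))
  [5] S(S(add(SSZ, mul(SZ, SSZ))))
  [6] S(S(S(add(SZ, mul(SZ, SSZ)))))
  [7] S(S(S(S(add(Z, mul(SZ, SSZ))))))
  [8] S(S(S(S(mul(SZ, SSZ)))))
  [9] S(S(S(S(add(SSZ, mul(Z, SSZ))))))
  [10] S(S(S(S(S(add(SZ, mul(Z, SSZ)))))))
  [11] S(S(S(S(S(S(add(Z, mul(Z, SSZ))))))))
  [12] S(S(S(S(S(S(mul(Z, SSZ)))))))
  [13] S^6(Z)

Answer: normal form = S^6(Z)  (in 13 steps)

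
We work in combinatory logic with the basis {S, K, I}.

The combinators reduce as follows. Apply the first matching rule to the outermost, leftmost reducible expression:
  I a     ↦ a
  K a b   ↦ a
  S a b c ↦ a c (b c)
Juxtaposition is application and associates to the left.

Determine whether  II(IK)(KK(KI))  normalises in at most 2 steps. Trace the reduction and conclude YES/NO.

Answer: NO — after 2 steps the term is IK(KK(KI)), not yet normal

Reduction:
  start: II(IK)(KK(KI))
  [1] I(IK)(KK(KI))
  [2] IK(KK(KI))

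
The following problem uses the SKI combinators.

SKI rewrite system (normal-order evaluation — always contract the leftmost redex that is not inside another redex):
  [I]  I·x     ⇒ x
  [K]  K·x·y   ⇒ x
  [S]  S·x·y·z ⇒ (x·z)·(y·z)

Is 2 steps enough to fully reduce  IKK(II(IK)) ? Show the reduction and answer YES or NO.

  start: IKK(II(IK))
  →1  KK(II(IK))
  →2  K

Answer: YES — reaches normal form K in 2 ≤ 2 steps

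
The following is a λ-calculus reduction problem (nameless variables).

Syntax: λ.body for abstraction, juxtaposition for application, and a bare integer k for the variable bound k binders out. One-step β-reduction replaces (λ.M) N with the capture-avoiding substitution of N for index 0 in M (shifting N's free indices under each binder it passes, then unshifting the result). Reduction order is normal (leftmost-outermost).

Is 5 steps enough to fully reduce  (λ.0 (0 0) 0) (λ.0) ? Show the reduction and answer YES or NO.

Answer: YES — reaches normal form λ.0 in 4 ≤ 5 steps

Derivation:
  start: (λ.0 (0 0) 0) (λ.0)
  step 1: (λ.0) ((λ.0) (λ.0)) (λ.0)
  step 2: (λ.0) (λ.0) (λ.0)
  step 3: (λ.0) (λ.0)
  step 4: λ.0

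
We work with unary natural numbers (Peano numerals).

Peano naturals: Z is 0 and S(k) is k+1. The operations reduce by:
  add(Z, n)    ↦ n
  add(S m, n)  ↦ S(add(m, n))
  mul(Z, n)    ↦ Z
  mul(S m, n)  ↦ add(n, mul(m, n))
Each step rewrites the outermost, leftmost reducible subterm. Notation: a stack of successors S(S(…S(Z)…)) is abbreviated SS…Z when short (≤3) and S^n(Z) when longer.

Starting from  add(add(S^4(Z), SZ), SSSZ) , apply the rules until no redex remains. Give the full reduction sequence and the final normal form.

  start: add(add(S^4(Z), SZ), SSSZ)
  →1  add(S(add(SSSZ, SZ)), SSSZ)
  →2  S(add(add(SSSZ, SZ), SSSZ))
  →3  S(add(S(add(SSZ, SZ)), SSSZ))
  →4  S(S(add(add(SSZ, SZ), SSSZ)))
  →5  S(S(add(S(add(SZ, SZ)), SSSZ)))
  →6  S(S(S(add(add(SZ, SZ), SSSZ))))
  →7  S(S(S(add(S(add(Z, SZ)), SSSZ))))
  →8  S(S(S(S(add(add(Z, SZ), SSSZ)))))
  →9  S(S(S(S(add(SZ, SSSZ)))))
  →10  S(S(S(S(S(add(Z, SSSZ))))))
  →11  S^8(Z)

Answer: normal form = S^8(Z)  (in 11 steps)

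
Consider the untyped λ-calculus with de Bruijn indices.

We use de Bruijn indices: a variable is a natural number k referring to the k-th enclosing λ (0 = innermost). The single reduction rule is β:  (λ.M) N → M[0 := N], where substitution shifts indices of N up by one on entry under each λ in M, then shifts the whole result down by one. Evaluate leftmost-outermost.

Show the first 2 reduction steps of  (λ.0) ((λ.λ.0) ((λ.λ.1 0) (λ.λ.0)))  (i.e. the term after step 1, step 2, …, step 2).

Answer: after 2 steps: λ.0

Reduction:
  start: (λ.0) ((λ.λ.0) ((λ.λ.1 0) (λ.λ.0)))
  [1] (λ.λ.0) ((λ.λ.1 0) (λ.λ.0))
  [2] λ.0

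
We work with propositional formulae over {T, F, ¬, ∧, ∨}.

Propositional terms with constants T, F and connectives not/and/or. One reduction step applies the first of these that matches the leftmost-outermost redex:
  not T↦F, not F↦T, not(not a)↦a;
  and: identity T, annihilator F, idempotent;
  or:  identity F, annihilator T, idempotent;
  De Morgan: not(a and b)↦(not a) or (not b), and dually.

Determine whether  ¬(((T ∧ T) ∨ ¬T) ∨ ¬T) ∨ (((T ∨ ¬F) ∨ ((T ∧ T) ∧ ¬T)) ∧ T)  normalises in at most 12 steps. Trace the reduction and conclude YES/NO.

Answer: YES — reaches normal form T in 11 ≤ 12 steps

Derivation:
  start: ¬(((T ∧ T) ∨ ¬T) ∨ ¬T) ∨ (((T ∨ ¬F) ∨ ((T ∧ T) ∧ ¬T)) ∧ T)
  →1  (¬((T ∧ T) ∨ ¬T) ∧ ¬¬T) ∨ (((T ∨ ¬F) ∨ ((T ∧ T) ∧ ¬T)) ∧ T)
  →2  ((¬(T ∧ T) ∧ ¬¬T) ∧ ¬¬T) ∨ (((T ∨ ¬F) ∨ ((T ∧ T) ∧ ¬T)) ∧ T)
  →3  (((¬T ∨ ¬T) ∧ ¬¬T) ∧ ¬¬T) ∨ (((T ∨ ¬F) ∨ ((T ∧ T) ∧ ¬T)) ∧ T)
  →4  ((¬T ∧ ¬¬T) ∧ ¬¬T) ∨ (((T ∨ ¬F) ∨ ((T ∧ T) ∧ ¬T)) ∧ T)
  →5  ((F ∧ ¬¬T) ∧ ¬¬T) ∨ (((T ∨ ¬F) ∨ ((T ∧ T) ∧ ¬T)) ∧ T)
  →6  (F ∧ ¬¬T) ∨ (((T ∨ ¬F) ∨ ((T ∧ T) ∧ ¬T)) ∧ T)
  →7  F ∨ (((T ∨ ¬F) ∨ ((T ∧ T) ∧ ¬T)) ∧ T)
  →8  ((T ∨ ¬F) ∨ ((T ∧ T) ∧ ¬T)) ∧ T
  →9  (T ∨ ¬F) ∨ ((T ∧ T) ∧ ¬T)
  →10  T ∨ ((T ∧ T) ∧ ¬T)
  →11  T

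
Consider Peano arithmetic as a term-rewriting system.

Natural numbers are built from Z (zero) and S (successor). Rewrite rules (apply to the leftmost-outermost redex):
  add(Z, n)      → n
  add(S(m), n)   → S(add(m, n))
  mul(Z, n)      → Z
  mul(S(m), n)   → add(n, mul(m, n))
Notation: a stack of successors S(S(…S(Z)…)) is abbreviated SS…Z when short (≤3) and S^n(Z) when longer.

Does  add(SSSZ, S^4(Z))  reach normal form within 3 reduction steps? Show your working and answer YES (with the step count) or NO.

Answer: NO — after 3 steps the term is S(S(S(add(Z, S^4(Z))))), not yet normal

Reduction:
  start: add(SSSZ, S^4(Z))
  step 1: S(add(SSZ, S^4(Z)))
  step 2: S(S(add(SZ, S^4(Z))))
  step 3: S(S(S(add(Z, S^4(Z)))))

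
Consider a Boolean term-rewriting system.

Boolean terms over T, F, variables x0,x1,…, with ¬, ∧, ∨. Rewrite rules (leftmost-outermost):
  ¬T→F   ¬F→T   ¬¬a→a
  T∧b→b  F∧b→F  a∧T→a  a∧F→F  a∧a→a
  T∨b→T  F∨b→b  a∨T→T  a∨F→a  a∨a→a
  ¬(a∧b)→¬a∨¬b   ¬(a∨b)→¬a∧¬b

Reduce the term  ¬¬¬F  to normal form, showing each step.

  start: ¬¬¬F
  step 1: ¬F
  step 2: T

Answer: normal form = T  (in 2 steps)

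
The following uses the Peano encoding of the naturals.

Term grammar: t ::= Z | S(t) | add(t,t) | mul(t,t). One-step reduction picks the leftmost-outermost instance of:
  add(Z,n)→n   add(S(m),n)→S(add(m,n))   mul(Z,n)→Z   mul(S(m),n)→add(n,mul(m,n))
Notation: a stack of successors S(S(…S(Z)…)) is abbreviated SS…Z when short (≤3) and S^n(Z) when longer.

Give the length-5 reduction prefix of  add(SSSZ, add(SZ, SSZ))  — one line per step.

Answer: after 5 steps: S(S(S(S(add(Z, SSZ)))))

Reduction:
  start: add(SSSZ, add(SZ, SSZ))
  step 1: S(add(SSZ, add(SZ, SSZ)))
  step 2: S(S(add(SZ, add(SZ, SSZ))))
  step 3: S(S(S(add(Z, add(SZ, SSZ)))))
  step 4: S(S(S(add(SZ, SSZ))))
  step 5: S(S(S(S(add(Z, SSZ)))))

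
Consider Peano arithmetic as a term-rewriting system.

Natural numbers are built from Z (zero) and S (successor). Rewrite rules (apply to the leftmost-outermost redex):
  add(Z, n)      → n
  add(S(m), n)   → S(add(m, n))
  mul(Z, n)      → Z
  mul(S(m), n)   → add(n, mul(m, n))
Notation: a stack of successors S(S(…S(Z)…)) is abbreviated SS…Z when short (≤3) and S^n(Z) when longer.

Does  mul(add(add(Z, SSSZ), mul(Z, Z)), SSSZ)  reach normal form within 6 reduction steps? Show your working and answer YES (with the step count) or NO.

  start: mul(add(add(Z, SSSZ), mul(Z, Z)), SSSZ)
  step 1: mul(add(SSSZ, mul(Z, Z)), SSSZ)
  step 2: mul(S(add(SSZ, mul(Z, Z))), SSSZ)
  step 3: add(SSSZ, mul(add(SSZ, mul(Z, Z)), SSSZ))
  step 4: S(add(SSZ, mul(add(SSZ, mul(Z, Z)), SSSZ)))
  step 5: S(S(add(SZ, mul(add(SSZ, mul(Z, Z)), SSSZ))))
  step 6: S(S(S(add(Z, mul(add(SSZ, mul(Z, Z)), SSSZ)))))

Answer: NO — after 6 steps the term is S(S(S(add(Z, mul(add(SSZ, mul(Z, Z)), SSSZ))))), not yet normal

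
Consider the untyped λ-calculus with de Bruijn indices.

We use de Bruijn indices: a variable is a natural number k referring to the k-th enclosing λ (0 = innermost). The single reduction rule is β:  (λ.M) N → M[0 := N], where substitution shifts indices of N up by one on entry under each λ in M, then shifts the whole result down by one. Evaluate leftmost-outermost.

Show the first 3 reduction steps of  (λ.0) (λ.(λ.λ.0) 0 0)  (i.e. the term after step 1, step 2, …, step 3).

Answer: after 3 steps: λ.0

Working:
  start: (λ.0) (λ.(λ.λ.0) 0 0)
  [1] λ.(λ.λ.0) 0 0
  [2] λ.(λ.0) 0
  [3] λ.0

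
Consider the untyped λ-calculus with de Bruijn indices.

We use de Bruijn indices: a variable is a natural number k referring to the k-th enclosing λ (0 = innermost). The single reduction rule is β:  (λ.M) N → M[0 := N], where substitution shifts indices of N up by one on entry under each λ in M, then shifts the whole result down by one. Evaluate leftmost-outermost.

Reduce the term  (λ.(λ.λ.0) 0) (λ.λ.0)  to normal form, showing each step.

  start: (λ.(λ.λ.0) 0) (λ.λ.0)
  →1  (λ.λ.0) (λ.λ.0)
  →2  λ.0

Answer: normal form = λ.0  (in 2 steps)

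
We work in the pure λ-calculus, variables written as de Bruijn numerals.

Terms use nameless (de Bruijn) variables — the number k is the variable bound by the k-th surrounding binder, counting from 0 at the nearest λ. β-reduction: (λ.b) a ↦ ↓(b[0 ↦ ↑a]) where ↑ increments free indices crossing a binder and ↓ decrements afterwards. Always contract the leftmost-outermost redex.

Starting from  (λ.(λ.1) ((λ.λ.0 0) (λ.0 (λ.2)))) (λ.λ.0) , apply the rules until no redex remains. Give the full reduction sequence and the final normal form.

  start: (λ.(λ.1) ((λ.λ.0 0) (λ.0 (λ.2)))) (λ.λ.0)
  [1] (λ.λ.λ.0) ((λ.λ.0 0) (λ.0 (λ.λ.λ.0)))
  [2] λ.λ.0

Answer: normal form = λ.λ.0  (in 2 steps)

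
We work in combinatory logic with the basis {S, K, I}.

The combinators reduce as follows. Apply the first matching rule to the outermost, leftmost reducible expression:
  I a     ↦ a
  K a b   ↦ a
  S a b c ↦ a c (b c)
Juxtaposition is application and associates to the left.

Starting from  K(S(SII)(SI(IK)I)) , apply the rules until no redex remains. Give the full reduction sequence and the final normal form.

  start: K(S(SII)(SI(IK)I))
  step 1: K(S(SII)(II(IKI)))
  step 2: K(S(SII)(I(IKI)))
  step 3: K(S(SII)(IKI))
  step 4: K(S(SII)(KI))

Answer: normal form = K(S(SII)(KI))  (in 4 steps)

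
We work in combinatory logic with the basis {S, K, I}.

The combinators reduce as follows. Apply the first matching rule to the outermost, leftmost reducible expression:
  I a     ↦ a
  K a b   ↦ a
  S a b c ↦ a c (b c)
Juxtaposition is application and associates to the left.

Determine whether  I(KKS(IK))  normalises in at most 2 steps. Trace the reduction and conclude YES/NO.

Answer: NO — after 2 steps the term is K(IK), not yet normal

Reduction:
  start: I(KKS(IK))
  [1] KKS(IK)
  [2] K(IK)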